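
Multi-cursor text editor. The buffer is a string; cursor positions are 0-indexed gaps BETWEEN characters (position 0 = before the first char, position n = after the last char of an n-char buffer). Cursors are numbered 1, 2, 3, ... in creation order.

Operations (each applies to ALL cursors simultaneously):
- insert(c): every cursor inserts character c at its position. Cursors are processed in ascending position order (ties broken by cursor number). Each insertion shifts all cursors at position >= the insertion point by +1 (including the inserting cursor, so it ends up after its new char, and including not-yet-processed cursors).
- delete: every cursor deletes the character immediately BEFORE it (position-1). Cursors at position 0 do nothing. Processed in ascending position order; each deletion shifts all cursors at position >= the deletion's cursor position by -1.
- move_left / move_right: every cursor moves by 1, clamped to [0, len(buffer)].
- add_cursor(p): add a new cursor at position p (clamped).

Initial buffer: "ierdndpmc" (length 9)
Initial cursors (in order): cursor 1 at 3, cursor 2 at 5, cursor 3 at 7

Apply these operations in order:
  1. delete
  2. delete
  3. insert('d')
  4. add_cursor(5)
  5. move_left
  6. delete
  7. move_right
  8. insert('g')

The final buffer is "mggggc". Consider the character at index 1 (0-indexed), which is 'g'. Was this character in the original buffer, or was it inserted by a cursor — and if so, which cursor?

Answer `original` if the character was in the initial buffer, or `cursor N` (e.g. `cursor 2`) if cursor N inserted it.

Answer: cursor 1

Derivation:
After op 1 (delete): buffer="ieddmc" (len 6), cursors c1@2 c2@3 c3@4, authorship ......
After op 2 (delete): buffer="imc" (len 3), cursors c1@1 c2@1 c3@1, authorship ...
After op 3 (insert('d')): buffer="idddmc" (len 6), cursors c1@4 c2@4 c3@4, authorship .123..
After op 4 (add_cursor(5)): buffer="idddmc" (len 6), cursors c1@4 c2@4 c3@4 c4@5, authorship .123..
After op 5 (move_left): buffer="idddmc" (len 6), cursors c1@3 c2@3 c3@3 c4@4, authorship .123..
After op 6 (delete): buffer="mc" (len 2), cursors c1@0 c2@0 c3@0 c4@0, authorship ..
After op 7 (move_right): buffer="mc" (len 2), cursors c1@1 c2@1 c3@1 c4@1, authorship ..
After op 8 (insert('g')): buffer="mggggc" (len 6), cursors c1@5 c2@5 c3@5 c4@5, authorship .1234.
Authorship (.=original, N=cursor N): . 1 2 3 4 .
Index 1: author = 1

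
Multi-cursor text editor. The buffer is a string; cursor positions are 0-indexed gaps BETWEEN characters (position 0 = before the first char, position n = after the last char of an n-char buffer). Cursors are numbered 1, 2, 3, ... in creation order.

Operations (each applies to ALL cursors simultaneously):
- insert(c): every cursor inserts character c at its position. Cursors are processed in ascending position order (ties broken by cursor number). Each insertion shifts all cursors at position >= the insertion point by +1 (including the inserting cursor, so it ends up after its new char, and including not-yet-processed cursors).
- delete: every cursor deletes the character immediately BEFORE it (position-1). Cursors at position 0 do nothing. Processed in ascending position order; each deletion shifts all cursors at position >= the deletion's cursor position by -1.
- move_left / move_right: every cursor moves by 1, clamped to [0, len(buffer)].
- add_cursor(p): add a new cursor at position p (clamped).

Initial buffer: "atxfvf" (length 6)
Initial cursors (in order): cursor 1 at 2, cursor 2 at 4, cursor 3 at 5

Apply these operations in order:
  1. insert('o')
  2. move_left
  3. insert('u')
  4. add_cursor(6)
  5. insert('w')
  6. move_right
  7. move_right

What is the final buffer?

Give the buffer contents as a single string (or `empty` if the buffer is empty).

After op 1 (insert('o')): buffer="atoxfovof" (len 9), cursors c1@3 c2@6 c3@8, authorship ..1..2.3.
After op 2 (move_left): buffer="atoxfovof" (len 9), cursors c1@2 c2@5 c3@7, authorship ..1..2.3.
After op 3 (insert('u')): buffer="atuoxfuovuof" (len 12), cursors c1@3 c2@7 c3@10, authorship ..11..22.33.
After op 4 (add_cursor(6)): buffer="atuoxfuovuof" (len 12), cursors c1@3 c4@6 c2@7 c3@10, authorship ..11..22.33.
After op 5 (insert('w')): buffer="atuwoxfwuwovuwof" (len 16), cursors c1@4 c4@8 c2@10 c3@14, authorship ..111..4222.333.
After op 6 (move_right): buffer="atuwoxfwuwovuwof" (len 16), cursors c1@5 c4@9 c2@11 c3@15, authorship ..111..4222.333.
After op 7 (move_right): buffer="atuwoxfwuwovuwof" (len 16), cursors c1@6 c4@10 c2@12 c3@16, authorship ..111..4222.333.

Answer: atuwoxfwuwovuwof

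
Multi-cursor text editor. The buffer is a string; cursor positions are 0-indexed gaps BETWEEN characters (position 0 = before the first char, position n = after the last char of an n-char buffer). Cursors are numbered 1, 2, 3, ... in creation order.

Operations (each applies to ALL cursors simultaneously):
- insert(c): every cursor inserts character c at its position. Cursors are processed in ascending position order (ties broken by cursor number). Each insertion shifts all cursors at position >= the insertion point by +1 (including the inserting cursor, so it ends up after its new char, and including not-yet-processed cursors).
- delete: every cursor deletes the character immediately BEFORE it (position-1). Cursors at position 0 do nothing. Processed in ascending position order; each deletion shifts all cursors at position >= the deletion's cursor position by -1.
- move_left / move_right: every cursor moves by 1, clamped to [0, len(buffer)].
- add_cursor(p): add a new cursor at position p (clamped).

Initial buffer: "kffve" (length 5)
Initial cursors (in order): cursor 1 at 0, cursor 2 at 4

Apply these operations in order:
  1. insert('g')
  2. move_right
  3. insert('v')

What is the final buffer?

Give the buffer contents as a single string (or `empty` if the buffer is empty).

After op 1 (insert('g')): buffer="gkffvge" (len 7), cursors c1@1 c2@6, authorship 1....2.
After op 2 (move_right): buffer="gkffvge" (len 7), cursors c1@2 c2@7, authorship 1....2.
After op 3 (insert('v')): buffer="gkvffvgev" (len 9), cursors c1@3 c2@9, authorship 1.1...2.2

Answer: gkvffvgev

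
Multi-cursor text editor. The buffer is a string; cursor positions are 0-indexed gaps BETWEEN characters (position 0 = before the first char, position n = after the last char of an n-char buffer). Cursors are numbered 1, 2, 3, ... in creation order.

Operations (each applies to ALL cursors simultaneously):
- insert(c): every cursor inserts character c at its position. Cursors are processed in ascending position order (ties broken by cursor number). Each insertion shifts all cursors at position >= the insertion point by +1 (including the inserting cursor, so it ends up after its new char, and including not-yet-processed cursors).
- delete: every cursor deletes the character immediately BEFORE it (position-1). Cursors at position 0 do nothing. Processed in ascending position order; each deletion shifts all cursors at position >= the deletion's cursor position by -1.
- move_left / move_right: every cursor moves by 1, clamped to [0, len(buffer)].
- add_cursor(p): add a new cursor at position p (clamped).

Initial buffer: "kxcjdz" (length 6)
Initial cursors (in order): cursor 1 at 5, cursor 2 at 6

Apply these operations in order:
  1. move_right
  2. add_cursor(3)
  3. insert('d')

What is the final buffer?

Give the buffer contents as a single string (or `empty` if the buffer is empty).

Answer: kxcdjdzdd

Derivation:
After op 1 (move_right): buffer="kxcjdz" (len 6), cursors c1@6 c2@6, authorship ......
After op 2 (add_cursor(3)): buffer="kxcjdz" (len 6), cursors c3@3 c1@6 c2@6, authorship ......
After op 3 (insert('d')): buffer="kxcdjdzdd" (len 9), cursors c3@4 c1@9 c2@9, authorship ...3...12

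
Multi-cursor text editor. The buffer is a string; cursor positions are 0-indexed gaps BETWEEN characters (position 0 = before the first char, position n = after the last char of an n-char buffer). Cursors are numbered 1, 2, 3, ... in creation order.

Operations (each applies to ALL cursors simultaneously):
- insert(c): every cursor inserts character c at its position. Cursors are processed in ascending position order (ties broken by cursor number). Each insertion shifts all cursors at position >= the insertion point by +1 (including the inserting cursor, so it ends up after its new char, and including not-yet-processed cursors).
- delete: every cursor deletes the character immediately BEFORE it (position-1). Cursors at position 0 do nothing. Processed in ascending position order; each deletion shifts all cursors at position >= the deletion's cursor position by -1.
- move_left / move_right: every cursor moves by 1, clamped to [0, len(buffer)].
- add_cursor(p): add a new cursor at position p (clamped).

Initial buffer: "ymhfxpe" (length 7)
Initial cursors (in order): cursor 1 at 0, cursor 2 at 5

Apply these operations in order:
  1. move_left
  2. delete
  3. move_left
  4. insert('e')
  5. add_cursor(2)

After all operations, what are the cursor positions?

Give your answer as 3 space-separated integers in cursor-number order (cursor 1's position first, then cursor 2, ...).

After op 1 (move_left): buffer="ymhfxpe" (len 7), cursors c1@0 c2@4, authorship .......
After op 2 (delete): buffer="ymhxpe" (len 6), cursors c1@0 c2@3, authorship ......
After op 3 (move_left): buffer="ymhxpe" (len 6), cursors c1@0 c2@2, authorship ......
After op 4 (insert('e')): buffer="eymehxpe" (len 8), cursors c1@1 c2@4, authorship 1..2....
After op 5 (add_cursor(2)): buffer="eymehxpe" (len 8), cursors c1@1 c3@2 c2@4, authorship 1..2....

Answer: 1 4 2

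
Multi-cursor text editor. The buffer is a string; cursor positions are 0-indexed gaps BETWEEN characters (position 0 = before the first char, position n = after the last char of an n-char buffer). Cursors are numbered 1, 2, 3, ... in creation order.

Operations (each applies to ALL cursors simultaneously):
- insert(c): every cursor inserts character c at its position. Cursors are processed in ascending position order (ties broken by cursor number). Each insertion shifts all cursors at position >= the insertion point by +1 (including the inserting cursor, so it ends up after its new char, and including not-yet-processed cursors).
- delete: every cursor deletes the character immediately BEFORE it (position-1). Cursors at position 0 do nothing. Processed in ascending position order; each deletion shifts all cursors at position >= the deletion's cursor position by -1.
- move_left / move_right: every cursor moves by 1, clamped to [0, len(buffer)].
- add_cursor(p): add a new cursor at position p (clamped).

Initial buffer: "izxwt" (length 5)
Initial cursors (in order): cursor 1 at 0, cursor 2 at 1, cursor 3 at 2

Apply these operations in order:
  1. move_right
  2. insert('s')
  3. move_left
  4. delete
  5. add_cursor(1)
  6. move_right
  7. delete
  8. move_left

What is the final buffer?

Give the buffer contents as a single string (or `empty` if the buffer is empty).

Answer: wt

Derivation:
After op 1 (move_right): buffer="izxwt" (len 5), cursors c1@1 c2@2 c3@3, authorship .....
After op 2 (insert('s')): buffer="iszsxswt" (len 8), cursors c1@2 c2@4 c3@6, authorship .1.2.3..
After op 3 (move_left): buffer="iszsxswt" (len 8), cursors c1@1 c2@3 c3@5, authorship .1.2.3..
After op 4 (delete): buffer="ssswt" (len 5), cursors c1@0 c2@1 c3@2, authorship 123..
After op 5 (add_cursor(1)): buffer="ssswt" (len 5), cursors c1@0 c2@1 c4@1 c3@2, authorship 123..
After op 6 (move_right): buffer="ssswt" (len 5), cursors c1@1 c2@2 c4@2 c3@3, authorship 123..
After op 7 (delete): buffer="wt" (len 2), cursors c1@0 c2@0 c3@0 c4@0, authorship ..
After op 8 (move_left): buffer="wt" (len 2), cursors c1@0 c2@0 c3@0 c4@0, authorship ..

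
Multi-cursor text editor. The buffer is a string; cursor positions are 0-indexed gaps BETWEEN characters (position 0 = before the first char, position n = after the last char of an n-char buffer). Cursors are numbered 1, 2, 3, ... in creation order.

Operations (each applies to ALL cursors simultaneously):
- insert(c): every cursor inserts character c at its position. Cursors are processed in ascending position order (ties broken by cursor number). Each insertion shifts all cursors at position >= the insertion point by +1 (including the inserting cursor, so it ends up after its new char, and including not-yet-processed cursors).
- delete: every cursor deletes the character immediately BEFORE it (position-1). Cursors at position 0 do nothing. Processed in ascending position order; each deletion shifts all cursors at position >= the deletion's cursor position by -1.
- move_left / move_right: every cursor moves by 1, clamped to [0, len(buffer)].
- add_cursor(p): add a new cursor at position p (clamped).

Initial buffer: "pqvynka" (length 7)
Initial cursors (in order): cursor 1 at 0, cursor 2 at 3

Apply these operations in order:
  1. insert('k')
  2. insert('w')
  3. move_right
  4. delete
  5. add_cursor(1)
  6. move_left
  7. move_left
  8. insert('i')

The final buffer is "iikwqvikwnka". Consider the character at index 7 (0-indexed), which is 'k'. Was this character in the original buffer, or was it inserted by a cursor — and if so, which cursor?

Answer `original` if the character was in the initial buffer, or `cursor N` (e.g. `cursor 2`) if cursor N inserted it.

Answer: cursor 2

Derivation:
After op 1 (insert('k')): buffer="kpqvkynka" (len 9), cursors c1@1 c2@5, authorship 1...2....
After op 2 (insert('w')): buffer="kwpqvkwynka" (len 11), cursors c1@2 c2@7, authorship 11...22....
After op 3 (move_right): buffer="kwpqvkwynka" (len 11), cursors c1@3 c2@8, authorship 11...22....
After op 4 (delete): buffer="kwqvkwnka" (len 9), cursors c1@2 c2@6, authorship 11..22...
After op 5 (add_cursor(1)): buffer="kwqvkwnka" (len 9), cursors c3@1 c1@2 c2@6, authorship 11..22...
After op 6 (move_left): buffer="kwqvkwnka" (len 9), cursors c3@0 c1@1 c2@5, authorship 11..22...
After op 7 (move_left): buffer="kwqvkwnka" (len 9), cursors c1@0 c3@0 c2@4, authorship 11..22...
After op 8 (insert('i')): buffer="iikwqvikwnka" (len 12), cursors c1@2 c3@2 c2@7, authorship 1311..222...
Authorship (.=original, N=cursor N): 1 3 1 1 . . 2 2 2 . . .
Index 7: author = 2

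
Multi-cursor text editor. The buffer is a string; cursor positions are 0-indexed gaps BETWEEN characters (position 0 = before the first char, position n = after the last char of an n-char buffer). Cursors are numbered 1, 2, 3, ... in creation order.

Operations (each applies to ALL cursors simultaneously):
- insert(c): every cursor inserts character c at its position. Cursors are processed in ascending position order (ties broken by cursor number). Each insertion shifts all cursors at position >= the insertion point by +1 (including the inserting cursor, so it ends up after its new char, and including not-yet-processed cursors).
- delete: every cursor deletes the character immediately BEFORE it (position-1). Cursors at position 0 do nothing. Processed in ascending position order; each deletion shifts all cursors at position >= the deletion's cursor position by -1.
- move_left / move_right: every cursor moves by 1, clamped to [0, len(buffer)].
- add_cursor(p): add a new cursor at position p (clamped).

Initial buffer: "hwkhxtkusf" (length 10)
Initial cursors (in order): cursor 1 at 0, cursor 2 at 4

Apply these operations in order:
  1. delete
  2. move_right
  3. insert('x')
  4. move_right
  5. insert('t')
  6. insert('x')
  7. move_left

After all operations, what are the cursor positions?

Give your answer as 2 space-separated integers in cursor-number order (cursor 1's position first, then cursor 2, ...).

Answer: 4 10

Derivation:
After op 1 (delete): buffer="hwkxtkusf" (len 9), cursors c1@0 c2@3, authorship .........
After op 2 (move_right): buffer="hwkxtkusf" (len 9), cursors c1@1 c2@4, authorship .........
After op 3 (insert('x')): buffer="hxwkxxtkusf" (len 11), cursors c1@2 c2@6, authorship .1...2.....
After op 4 (move_right): buffer="hxwkxxtkusf" (len 11), cursors c1@3 c2@7, authorship .1...2.....
After op 5 (insert('t')): buffer="hxwtkxxttkusf" (len 13), cursors c1@4 c2@9, authorship .1.1..2.2....
After op 6 (insert('x')): buffer="hxwtxkxxttxkusf" (len 15), cursors c1@5 c2@11, authorship .1.11..2.22....
After op 7 (move_left): buffer="hxwtxkxxttxkusf" (len 15), cursors c1@4 c2@10, authorship .1.11..2.22....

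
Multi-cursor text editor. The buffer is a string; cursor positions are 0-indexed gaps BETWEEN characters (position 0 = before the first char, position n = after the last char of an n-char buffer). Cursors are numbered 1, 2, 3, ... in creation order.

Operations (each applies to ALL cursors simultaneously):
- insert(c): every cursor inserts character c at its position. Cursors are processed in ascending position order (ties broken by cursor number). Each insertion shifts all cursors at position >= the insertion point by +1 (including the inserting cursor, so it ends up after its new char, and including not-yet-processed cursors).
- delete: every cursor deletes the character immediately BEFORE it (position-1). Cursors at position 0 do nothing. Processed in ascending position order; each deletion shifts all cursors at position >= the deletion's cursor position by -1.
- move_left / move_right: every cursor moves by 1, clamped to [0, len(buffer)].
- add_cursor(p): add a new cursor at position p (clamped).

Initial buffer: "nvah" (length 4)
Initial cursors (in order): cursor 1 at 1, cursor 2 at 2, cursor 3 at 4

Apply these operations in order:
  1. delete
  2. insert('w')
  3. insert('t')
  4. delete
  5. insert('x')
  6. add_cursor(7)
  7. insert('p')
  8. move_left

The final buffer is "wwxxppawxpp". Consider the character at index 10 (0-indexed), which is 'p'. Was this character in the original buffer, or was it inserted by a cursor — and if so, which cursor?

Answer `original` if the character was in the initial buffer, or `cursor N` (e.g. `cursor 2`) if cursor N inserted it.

Answer: cursor 4

Derivation:
After op 1 (delete): buffer="a" (len 1), cursors c1@0 c2@0 c3@1, authorship .
After op 2 (insert('w')): buffer="wwaw" (len 4), cursors c1@2 c2@2 c3@4, authorship 12.3
After op 3 (insert('t')): buffer="wwttawt" (len 7), cursors c1@4 c2@4 c3@7, authorship 1212.33
After op 4 (delete): buffer="wwaw" (len 4), cursors c1@2 c2@2 c3@4, authorship 12.3
After op 5 (insert('x')): buffer="wwxxawx" (len 7), cursors c1@4 c2@4 c3@7, authorship 1212.33
After op 6 (add_cursor(7)): buffer="wwxxawx" (len 7), cursors c1@4 c2@4 c3@7 c4@7, authorship 1212.33
After op 7 (insert('p')): buffer="wwxxppawxpp" (len 11), cursors c1@6 c2@6 c3@11 c4@11, authorship 121212.3334
After op 8 (move_left): buffer="wwxxppawxpp" (len 11), cursors c1@5 c2@5 c3@10 c4@10, authorship 121212.3334
Authorship (.=original, N=cursor N): 1 2 1 2 1 2 . 3 3 3 4
Index 10: author = 4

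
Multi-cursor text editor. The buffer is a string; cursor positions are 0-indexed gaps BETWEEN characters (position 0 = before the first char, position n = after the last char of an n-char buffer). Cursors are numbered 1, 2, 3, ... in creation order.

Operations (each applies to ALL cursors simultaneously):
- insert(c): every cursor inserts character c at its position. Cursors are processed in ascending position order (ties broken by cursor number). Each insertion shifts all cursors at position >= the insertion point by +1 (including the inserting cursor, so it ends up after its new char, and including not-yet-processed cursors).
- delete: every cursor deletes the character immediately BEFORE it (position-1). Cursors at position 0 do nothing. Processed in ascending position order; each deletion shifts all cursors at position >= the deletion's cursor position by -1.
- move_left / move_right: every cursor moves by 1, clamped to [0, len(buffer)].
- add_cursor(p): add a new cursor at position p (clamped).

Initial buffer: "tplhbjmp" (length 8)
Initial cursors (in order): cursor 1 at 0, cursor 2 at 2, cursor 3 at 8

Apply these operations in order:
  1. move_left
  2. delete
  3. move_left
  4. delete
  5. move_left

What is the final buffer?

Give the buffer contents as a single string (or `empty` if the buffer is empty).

Answer: plhjp

Derivation:
After op 1 (move_left): buffer="tplhbjmp" (len 8), cursors c1@0 c2@1 c3@7, authorship ........
After op 2 (delete): buffer="plhbjp" (len 6), cursors c1@0 c2@0 c3@5, authorship ......
After op 3 (move_left): buffer="plhbjp" (len 6), cursors c1@0 c2@0 c3@4, authorship ......
After op 4 (delete): buffer="plhjp" (len 5), cursors c1@0 c2@0 c3@3, authorship .....
After op 5 (move_left): buffer="plhjp" (len 5), cursors c1@0 c2@0 c3@2, authorship .....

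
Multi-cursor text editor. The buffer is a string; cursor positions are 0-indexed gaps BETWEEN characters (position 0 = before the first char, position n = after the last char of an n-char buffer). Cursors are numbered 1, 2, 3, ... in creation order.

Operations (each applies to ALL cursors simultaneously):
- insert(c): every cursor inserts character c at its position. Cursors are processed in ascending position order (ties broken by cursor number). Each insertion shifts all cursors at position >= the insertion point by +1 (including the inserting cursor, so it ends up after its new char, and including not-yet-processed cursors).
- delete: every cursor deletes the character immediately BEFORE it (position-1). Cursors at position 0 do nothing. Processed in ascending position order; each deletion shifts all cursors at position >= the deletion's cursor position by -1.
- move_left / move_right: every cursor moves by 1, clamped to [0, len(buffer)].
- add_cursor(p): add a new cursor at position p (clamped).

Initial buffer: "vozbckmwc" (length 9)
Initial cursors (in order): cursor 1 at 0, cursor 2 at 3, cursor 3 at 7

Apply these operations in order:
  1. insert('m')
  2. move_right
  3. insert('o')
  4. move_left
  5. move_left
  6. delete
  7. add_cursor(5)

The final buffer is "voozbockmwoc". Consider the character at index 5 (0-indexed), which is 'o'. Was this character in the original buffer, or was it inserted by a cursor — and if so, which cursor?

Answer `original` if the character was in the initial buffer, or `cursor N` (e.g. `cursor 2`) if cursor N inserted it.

After op 1 (insert('m')): buffer="mvozmbckmmwc" (len 12), cursors c1@1 c2@5 c3@10, authorship 1...2....3..
After op 2 (move_right): buffer="mvozmbckmmwc" (len 12), cursors c1@2 c2@6 c3@11, authorship 1...2....3..
After op 3 (insert('o')): buffer="mvoozmbockmmwoc" (len 15), cursors c1@3 c2@8 c3@14, authorship 1.1..2.2...3.3.
After op 4 (move_left): buffer="mvoozmbockmmwoc" (len 15), cursors c1@2 c2@7 c3@13, authorship 1.1..2.2...3.3.
After op 5 (move_left): buffer="mvoozmbockmmwoc" (len 15), cursors c1@1 c2@6 c3@12, authorship 1.1..2.2...3.3.
After op 6 (delete): buffer="voozbockmwoc" (len 12), cursors c1@0 c2@4 c3@9, authorship .1...2....3.
After op 7 (add_cursor(5)): buffer="voozbockmwoc" (len 12), cursors c1@0 c2@4 c4@5 c3@9, authorship .1...2....3.
Authorship (.=original, N=cursor N): . 1 . . . 2 . . . . 3 .
Index 5: author = 2

Answer: cursor 2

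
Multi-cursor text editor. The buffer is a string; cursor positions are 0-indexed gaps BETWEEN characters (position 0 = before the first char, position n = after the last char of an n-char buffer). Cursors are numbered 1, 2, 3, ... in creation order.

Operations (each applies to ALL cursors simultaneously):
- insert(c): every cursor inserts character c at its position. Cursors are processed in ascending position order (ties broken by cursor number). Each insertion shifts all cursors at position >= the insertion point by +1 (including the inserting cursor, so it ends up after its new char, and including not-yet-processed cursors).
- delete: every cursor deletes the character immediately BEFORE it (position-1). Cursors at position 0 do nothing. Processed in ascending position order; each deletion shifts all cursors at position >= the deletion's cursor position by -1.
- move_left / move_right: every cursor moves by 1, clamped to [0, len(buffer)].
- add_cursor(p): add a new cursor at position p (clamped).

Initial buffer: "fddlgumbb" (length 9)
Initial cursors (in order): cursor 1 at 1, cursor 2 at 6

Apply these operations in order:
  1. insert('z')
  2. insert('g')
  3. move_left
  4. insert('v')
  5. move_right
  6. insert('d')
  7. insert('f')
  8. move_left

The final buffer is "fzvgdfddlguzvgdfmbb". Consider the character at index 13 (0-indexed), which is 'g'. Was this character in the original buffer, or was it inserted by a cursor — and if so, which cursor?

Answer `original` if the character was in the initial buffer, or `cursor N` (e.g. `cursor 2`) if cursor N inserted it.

Answer: cursor 2

Derivation:
After op 1 (insert('z')): buffer="fzddlguzmbb" (len 11), cursors c1@2 c2@8, authorship .1.....2...
After op 2 (insert('g')): buffer="fzgddlguzgmbb" (len 13), cursors c1@3 c2@10, authorship .11.....22...
After op 3 (move_left): buffer="fzgddlguzgmbb" (len 13), cursors c1@2 c2@9, authorship .11.....22...
After op 4 (insert('v')): buffer="fzvgddlguzvgmbb" (len 15), cursors c1@3 c2@11, authorship .111.....222...
After op 5 (move_right): buffer="fzvgddlguzvgmbb" (len 15), cursors c1@4 c2@12, authorship .111.....222...
After op 6 (insert('d')): buffer="fzvgdddlguzvgdmbb" (len 17), cursors c1@5 c2@14, authorship .1111.....2222...
After op 7 (insert('f')): buffer="fzvgdfddlguzvgdfmbb" (len 19), cursors c1@6 c2@16, authorship .11111.....22222...
After op 8 (move_left): buffer="fzvgdfddlguzvgdfmbb" (len 19), cursors c1@5 c2@15, authorship .11111.....22222...
Authorship (.=original, N=cursor N): . 1 1 1 1 1 . . . . . 2 2 2 2 2 . . .
Index 13: author = 2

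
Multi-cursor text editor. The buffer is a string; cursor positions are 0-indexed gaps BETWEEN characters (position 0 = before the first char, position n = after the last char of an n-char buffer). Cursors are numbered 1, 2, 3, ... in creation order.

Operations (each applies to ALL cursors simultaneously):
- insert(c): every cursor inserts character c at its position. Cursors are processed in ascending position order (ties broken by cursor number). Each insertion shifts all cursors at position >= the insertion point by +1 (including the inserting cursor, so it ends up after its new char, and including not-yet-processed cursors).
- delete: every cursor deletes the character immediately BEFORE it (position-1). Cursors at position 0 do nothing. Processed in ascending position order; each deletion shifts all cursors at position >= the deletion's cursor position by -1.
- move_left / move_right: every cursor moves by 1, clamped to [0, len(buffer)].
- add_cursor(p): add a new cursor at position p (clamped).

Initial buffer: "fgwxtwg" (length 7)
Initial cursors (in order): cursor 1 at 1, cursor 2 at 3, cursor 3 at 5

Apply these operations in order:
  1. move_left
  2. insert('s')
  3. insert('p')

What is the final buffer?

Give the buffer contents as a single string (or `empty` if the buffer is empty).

After op 1 (move_left): buffer="fgwxtwg" (len 7), cursors c1@0 c2@2 c3@4, authorship .......
After op 2 (insert('s')): buffer="sfgswxstwg" (len 10), cursors c1@1 c2@4 c3@7, authorship 1..2..3...
After op 3 (insert('p')): buffer="spfgspwxsptwg" (len 13), cursors c1@2 c2@6 c3@10, authorship 11..22..33...

Answer: spfgspwxsptwg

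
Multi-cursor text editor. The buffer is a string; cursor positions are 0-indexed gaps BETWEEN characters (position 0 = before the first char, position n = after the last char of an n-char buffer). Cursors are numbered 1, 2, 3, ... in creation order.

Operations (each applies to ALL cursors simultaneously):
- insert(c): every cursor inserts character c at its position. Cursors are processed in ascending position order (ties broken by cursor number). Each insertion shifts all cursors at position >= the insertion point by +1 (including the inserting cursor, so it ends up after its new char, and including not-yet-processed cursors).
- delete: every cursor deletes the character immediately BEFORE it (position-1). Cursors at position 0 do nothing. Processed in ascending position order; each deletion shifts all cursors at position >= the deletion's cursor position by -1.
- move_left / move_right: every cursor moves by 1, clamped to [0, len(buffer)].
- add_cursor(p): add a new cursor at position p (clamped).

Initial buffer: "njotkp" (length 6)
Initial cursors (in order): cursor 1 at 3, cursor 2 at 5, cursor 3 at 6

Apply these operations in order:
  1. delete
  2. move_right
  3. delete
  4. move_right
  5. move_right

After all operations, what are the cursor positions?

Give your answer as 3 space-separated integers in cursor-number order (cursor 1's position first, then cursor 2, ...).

Answer: 0 0 0

Derivation:
After op 1 (delete): buffer="njt" (len 3), cursors c1@2 c2@3 c3@3, authorship ...
After op 2 (move_right): buffer="njt" (len 3), cursors c1@3 c2@3 c3@3, authorship ...
After op 3 (delete): buffer="" (len 0), cursors c1@0 c2@0 c3@0, authorship 
After op 4 (move_right): buffer="" (len 0), cursors c1@0 c2@0 c3@0, authorship 
After op 5 (move_right): buffer="" (len 0), cursors c1@0 c2@0 c3@0, authorship 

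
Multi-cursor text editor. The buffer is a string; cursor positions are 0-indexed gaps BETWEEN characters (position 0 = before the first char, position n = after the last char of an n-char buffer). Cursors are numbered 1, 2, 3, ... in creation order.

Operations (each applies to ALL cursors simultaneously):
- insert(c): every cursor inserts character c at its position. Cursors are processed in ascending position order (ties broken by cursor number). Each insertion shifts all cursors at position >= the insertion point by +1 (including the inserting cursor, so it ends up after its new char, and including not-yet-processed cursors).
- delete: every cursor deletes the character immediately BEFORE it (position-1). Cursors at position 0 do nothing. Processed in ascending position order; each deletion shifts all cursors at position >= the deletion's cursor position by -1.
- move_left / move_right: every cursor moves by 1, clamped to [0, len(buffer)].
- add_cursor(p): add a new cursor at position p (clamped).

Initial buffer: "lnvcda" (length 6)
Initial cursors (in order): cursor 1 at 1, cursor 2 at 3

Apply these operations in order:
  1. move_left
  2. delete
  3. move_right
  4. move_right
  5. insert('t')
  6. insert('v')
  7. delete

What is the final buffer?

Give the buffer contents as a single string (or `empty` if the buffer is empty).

Answer: lvtctda

Derivation:
After op 1 (move_left): buffer="lnvcda" (len 6), cursors c1@0 c2@2, authorship ......
After op 2 (delete): buffer="lvcda" (len 5), cursors c1@0 c2@1, authorship .....
After op 3 (move_right): buffer="lvcda" (len 5), cursors c1@1 c2@2, authorship .....
After op 4 (move_right): buffer="lvcda" (len 5), cursors c1@2 c2@3, authorship .....
After op 5 (insert('t')): buffer="lvtctda" (len 7), cursors c1@3 c2@5, authorship ..1.2..
After op 6 (insert('v')): buffer="lvtvctvda" (len 9), cursors c1@4 c2@7, authorship ..11.22..
After op 7 (delete): buffer="lvtctda" (len 7), cursors c1@3 c2@5, authorship ..1.2..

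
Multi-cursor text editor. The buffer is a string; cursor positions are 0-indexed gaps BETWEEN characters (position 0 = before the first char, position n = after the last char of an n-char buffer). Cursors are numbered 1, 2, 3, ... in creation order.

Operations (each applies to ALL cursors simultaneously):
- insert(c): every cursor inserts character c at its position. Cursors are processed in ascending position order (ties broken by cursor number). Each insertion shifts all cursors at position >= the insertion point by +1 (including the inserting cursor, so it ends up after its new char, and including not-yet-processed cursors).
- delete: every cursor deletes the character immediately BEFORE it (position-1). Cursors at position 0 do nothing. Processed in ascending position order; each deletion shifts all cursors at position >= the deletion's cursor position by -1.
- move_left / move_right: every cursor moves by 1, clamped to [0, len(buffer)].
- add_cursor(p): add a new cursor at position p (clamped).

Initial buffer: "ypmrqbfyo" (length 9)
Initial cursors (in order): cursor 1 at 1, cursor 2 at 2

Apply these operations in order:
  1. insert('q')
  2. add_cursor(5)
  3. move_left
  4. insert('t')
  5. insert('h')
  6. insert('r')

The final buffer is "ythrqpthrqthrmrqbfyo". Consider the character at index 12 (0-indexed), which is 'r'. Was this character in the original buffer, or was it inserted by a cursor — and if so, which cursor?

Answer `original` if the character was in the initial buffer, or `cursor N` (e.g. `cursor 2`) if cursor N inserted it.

Answer: cursor 3

Derivation:
After op 1 (insert('q')): buffer="yqpqmrqbfyo" (len 11), cursors c1@2 c2@4, authorship .1.2.......
After op 2 (add_cursor(5)): buffer="yqpqmrqbfyo" (len 11), cursors c1@2 c2@4 c3@5, authorship .1.2.......
After op 3 (move_left): buffer="yqpqmrqbfyo" (len 11), cursors c1@1 c2@3 c3@4, authorship .1.2.......
After op 4 (insert('t')): buffer="ytqptqtmrqbfyo" (len 14), cursors c1@2 c2@5 c3@7, authorship .11.223.......
After op 5 (insert('h')): buffer="ythqpthqthmrqbfyo" (len 17), cursors c1@3 c2@7 c3@10, authorship .111.22233.......
After op 6 (insert('r')): buffer="ythrqpthrqthrmrqbfyo" (len 20), cursors c1@4 c2@9 c3@13, authorship .1111.2222333.......
Authorship (.=original, N=cursor N): . 1 1 1 1 . 2 2 2 2 3 3 3 . . . . . . .
Index 12: author = 3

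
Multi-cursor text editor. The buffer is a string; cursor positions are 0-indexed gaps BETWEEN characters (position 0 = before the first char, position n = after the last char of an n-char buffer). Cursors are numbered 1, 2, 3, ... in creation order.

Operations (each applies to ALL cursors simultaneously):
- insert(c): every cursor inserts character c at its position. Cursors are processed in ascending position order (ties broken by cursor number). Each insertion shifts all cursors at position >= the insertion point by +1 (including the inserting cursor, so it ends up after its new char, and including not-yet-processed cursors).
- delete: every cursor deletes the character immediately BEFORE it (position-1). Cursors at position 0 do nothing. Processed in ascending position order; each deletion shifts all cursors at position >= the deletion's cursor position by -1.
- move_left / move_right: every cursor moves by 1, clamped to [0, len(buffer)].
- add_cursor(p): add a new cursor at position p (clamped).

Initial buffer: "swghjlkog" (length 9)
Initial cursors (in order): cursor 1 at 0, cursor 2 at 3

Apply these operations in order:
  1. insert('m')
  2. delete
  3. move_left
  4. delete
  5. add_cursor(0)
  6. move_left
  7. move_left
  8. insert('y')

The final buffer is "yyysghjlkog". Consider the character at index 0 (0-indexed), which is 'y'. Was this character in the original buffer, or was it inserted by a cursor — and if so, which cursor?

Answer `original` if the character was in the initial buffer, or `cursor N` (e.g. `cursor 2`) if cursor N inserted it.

After op 1 (insert('m')): buffer="mswgmhjlkog" (len 11), cursors c1@1 c2@5, authorship 1...2......
After op 2 (delete): buffer="swghjlkog" (len 9), cursors c1@0 c2@3, authorship .........
After op 3 (move_left): buffer="swghjlkog" (len 9), cursors c1@0 c2@2, authorship .........
After op 4 (delete): buffer="sghjlkog" (len 8), cursors c1@0 c2@1, authorship ........
After op 5 (add_cursor(0)): buffer="sghjlkog" (len 8), cursors c1@0 c3@0 c2@1, authorship ........
After op 6 (move_left): buffer="sghjlkog" (len 8), cursors c1@0 c2@0 c3@0, authorship ........
After op 7 (move_left): buffer="sghjlkog" (len 8), cursors c1@0 c2@0 c3@0, authorship ........
After op 8 (insert('y')): buffer="yyysghjlkog" (len 11), cursors c1@3 c2@3 c3@3, authorship 123........
Authorship (.=original, N=cursor N): 1 2 3 . . . . . . . .
Index 0: author = 1

Answer: cursor 1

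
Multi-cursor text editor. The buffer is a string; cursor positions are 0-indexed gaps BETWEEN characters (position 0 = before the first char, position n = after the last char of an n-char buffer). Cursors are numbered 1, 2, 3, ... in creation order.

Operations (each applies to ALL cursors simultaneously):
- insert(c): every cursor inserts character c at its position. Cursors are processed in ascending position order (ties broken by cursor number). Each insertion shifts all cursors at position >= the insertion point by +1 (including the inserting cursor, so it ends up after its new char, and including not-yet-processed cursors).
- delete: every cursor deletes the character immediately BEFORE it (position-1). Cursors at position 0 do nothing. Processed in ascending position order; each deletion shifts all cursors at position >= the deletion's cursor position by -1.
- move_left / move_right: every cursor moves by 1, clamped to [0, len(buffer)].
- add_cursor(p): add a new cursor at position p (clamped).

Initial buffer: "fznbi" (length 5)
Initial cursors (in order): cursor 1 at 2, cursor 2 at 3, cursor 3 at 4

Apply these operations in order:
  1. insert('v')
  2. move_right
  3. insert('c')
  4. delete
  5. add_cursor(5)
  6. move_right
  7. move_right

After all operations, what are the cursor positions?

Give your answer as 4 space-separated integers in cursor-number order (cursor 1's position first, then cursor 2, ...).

After op 1 (insert('v')): buffer="fzvnvbvi" (len 8), cursors c1@3 c2@5 c3@7, authorship ..1.2.3.
After op 2 (move_right): buffer="fzvnvbvi" (len 8), cursors c1@4 c2@6 c3@8, authorship ..1.2.3.
After op 3 (insert('c')): buffer="fzvncvbcvic" (len 11), cursors c1@5 c2@8 c3@11, authorship ..1.12.23.3
After op 4 (delete): buffer="fzvnvbvi" (len 8), cursors c1@4 c2@6 c3@8, authorship ..1.2.3.
After op 5 (add_cursor(5)): buffer="fzvnvbvi" (len 8), cursors c1@4 c4@5 c2@6 c3@8, authorship ..1.2.3.
After op 6 (move_right): buffer="fzvnvbvi" (len 8), cursors c1@5 c4@6 c2@7 c3@8, authorship ..1.2.3.
After op 7 (move_right): buffer="fzvnvbvi" (len 8), cursors c1@6 c4@7 c2@8 c3@8, authorship ..1.2.3.

Answer: 6 8 8 7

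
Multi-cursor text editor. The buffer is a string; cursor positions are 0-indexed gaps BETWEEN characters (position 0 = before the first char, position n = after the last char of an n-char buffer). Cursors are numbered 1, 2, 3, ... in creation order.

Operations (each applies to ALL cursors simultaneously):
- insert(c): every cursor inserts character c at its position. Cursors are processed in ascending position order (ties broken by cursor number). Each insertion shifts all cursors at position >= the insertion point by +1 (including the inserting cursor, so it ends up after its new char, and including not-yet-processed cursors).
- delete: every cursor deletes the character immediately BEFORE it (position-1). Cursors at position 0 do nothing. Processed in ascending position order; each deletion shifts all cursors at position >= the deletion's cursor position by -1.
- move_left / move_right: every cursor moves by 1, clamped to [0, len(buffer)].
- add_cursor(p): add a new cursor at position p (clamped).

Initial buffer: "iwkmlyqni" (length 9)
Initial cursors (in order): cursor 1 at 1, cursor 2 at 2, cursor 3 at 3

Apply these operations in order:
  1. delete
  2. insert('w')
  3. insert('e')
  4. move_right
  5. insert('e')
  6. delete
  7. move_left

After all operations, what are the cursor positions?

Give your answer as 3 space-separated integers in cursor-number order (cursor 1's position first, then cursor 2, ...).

Answer: 6 6 6

Derivation:
After op 1 (delete): buffer="mlyqni" (len 6), cursors c1@0 c2@0 c3@0, authorship ......
After op 2 (insert('w')): buffer="wwwmlyqni" (len 9), cursors c1@3 c2@3 c3@3, authorship 123......
After op 3 (insert('e')): buffer="wwweeemlyqni" (len 12), cursors c1@6 c2@6 c3@6, authorship 123123......
After op 4 (move_right): buffer="wwweeemlyqni" (len 12), cursors c1@7 c2@7 c3@7, authorship 123123......
After op 5 (insert('e')): buffer="wwweeemeeelyqni" (len 15), cursors c1@10 c2@10 c3@10, authorship 123123.123.....
After op 6 (delete): buffer="wwweeemlyqni" (len 12), cursors c1@7 c2@7 c3@7, authorship 123123......
After op 7 (move_left): buffer="wwweeemlyqni" (len 12), cursors c1@6 c2@6 c3@6, authorship 123123......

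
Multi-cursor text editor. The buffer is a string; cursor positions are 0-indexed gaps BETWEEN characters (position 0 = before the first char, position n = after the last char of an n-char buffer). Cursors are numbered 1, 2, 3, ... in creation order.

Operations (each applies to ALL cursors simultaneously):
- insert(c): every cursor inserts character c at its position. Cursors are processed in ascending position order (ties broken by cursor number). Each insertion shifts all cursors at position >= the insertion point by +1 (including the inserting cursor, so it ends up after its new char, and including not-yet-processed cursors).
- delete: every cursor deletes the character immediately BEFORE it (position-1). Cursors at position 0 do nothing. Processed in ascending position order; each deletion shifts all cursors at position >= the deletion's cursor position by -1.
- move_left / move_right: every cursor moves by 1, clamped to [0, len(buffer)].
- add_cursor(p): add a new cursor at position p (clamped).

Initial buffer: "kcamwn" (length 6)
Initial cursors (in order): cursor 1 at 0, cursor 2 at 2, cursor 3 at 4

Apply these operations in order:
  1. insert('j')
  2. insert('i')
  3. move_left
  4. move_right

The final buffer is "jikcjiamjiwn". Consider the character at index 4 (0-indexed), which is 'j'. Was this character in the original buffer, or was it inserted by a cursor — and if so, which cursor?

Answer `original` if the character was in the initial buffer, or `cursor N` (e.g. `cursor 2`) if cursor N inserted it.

After op 1 (insert('j')): buffer="jkcjamjwn" (len 9), cursors c1@1 c2@4 c3@7, authorship 1..2..3..
After op 2 (insert('i')): buffer="jikcjiamjiwn" (len 12), cursors c1@2 c2@6 c3@10, authorship 11..22..33..
After op 3 (move_left): buffer="jikcjiamjiwn" (len 12), cursors c1@1 c2@5 c3@9, authorship 11..22..33..
After op 4 (move_right): buffer="jikcjiamjiwn" (len 12), cursors c1@2 c2@6 c3@10, authorship 11..22..33..
Authorship (.=original, N=cursor N): 1 1 . . 2 2 . . 3 3 . .
Index 4: author = 2

Answer: cursor 2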